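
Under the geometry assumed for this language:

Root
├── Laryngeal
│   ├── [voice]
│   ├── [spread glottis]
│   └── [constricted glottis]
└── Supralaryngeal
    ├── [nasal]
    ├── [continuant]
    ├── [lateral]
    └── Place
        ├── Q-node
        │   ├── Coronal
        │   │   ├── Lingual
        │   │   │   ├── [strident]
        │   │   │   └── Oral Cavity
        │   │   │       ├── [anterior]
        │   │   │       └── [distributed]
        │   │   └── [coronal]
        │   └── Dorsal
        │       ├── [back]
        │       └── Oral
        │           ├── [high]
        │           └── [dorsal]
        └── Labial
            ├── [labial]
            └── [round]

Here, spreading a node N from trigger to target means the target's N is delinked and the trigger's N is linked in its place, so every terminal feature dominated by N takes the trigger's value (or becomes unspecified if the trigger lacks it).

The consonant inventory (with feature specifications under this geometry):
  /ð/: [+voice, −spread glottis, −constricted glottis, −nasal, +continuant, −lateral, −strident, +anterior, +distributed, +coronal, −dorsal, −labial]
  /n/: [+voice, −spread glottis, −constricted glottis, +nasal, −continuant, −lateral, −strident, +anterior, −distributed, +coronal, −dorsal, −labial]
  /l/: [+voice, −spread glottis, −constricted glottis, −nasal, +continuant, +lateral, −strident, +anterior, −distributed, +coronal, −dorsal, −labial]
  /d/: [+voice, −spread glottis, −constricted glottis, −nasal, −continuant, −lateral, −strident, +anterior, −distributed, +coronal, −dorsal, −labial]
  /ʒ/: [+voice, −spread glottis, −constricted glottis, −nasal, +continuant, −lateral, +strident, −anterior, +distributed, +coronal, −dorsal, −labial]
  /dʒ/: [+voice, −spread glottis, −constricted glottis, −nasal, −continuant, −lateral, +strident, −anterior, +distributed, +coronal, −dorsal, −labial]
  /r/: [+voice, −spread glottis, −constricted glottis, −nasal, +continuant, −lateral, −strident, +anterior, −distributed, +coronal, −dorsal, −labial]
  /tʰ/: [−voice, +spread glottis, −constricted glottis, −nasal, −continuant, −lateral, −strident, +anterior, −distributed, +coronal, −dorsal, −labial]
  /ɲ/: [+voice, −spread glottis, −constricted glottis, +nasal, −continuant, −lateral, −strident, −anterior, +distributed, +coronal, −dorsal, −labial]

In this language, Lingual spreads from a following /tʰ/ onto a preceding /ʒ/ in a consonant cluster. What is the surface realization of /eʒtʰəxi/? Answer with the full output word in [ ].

Terminals under Lingual in this geometry: [strident], [anterior], [distributed].
Spreading Lingual from /tʰ/ onto /ʒ/ replaces those values with /tʰ/'s: [−strident], [+anterior], [−distributed]. Features outside Lingual ([voice], [spread glottis], [constricted glottis], …) stay as in /ʒ/.
The resulting bundle matches /r/ in the inventory; substituting it for /ʒ/ gives [ertʰəxi].

[ertʰəxi]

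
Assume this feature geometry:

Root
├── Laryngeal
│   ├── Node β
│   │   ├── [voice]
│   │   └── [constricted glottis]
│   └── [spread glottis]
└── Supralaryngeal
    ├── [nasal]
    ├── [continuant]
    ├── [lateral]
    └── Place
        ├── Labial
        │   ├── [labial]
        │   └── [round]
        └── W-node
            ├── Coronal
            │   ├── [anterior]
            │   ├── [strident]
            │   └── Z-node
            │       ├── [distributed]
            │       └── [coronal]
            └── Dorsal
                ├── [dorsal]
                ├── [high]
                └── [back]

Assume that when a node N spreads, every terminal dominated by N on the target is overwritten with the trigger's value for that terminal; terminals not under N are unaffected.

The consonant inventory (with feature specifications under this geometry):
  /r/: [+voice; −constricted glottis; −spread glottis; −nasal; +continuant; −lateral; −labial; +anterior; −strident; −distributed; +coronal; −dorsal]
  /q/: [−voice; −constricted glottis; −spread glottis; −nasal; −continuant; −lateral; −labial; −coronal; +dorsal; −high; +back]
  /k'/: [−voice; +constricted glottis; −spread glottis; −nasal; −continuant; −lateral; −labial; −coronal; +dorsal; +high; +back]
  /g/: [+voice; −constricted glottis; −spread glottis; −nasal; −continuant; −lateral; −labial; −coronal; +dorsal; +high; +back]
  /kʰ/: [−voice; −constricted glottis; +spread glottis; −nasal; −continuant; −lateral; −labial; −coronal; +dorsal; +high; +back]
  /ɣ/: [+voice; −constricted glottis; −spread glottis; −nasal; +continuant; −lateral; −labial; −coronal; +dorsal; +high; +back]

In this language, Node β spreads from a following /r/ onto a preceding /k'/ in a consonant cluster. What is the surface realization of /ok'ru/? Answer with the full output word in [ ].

[ogru]

The Node β node dominates the terminals [voice], [constricted glottis].
The target acquires /r/'s values for everything under Node β — [+voice], [−constricted glottis] — while keeping its own [spread glottis], [nasal], [continuant], ….
This feature bundle is that of [g], so /ok'ru/ surfaces as [ogru].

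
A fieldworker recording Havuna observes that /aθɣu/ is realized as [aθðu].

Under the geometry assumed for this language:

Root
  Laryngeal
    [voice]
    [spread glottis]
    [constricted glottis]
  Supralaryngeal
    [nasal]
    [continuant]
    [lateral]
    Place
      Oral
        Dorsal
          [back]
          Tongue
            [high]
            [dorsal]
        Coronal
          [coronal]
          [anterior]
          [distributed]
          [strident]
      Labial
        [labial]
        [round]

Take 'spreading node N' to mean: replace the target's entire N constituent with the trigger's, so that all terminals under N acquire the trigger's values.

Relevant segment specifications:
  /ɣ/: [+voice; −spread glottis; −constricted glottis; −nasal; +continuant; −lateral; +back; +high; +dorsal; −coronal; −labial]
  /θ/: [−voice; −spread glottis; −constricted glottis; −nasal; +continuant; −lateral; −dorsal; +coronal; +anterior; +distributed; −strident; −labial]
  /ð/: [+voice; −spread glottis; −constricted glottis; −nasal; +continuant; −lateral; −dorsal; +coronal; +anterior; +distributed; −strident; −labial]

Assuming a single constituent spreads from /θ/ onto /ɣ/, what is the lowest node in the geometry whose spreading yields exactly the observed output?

Oral

/ɣ/ and [ð] differ in [coronal], [anterior], [distributed], [strident], [dorsal], [high], [back]; every other specified feature is identical.
In this geometry the lowest node dominating all of them is Oral: every daughter of Oral dominates only a proper subset, so no lower node suffices.
Delinking /ɣ/'s Oral and associating /θ/'s Oral gives precisely the feature bundle of [ð].
[voice] stays as in /ɣ/ although /θ/ differs there, so no node dominating it spread; among the remaining candidates Oral is the lowest that derives the output.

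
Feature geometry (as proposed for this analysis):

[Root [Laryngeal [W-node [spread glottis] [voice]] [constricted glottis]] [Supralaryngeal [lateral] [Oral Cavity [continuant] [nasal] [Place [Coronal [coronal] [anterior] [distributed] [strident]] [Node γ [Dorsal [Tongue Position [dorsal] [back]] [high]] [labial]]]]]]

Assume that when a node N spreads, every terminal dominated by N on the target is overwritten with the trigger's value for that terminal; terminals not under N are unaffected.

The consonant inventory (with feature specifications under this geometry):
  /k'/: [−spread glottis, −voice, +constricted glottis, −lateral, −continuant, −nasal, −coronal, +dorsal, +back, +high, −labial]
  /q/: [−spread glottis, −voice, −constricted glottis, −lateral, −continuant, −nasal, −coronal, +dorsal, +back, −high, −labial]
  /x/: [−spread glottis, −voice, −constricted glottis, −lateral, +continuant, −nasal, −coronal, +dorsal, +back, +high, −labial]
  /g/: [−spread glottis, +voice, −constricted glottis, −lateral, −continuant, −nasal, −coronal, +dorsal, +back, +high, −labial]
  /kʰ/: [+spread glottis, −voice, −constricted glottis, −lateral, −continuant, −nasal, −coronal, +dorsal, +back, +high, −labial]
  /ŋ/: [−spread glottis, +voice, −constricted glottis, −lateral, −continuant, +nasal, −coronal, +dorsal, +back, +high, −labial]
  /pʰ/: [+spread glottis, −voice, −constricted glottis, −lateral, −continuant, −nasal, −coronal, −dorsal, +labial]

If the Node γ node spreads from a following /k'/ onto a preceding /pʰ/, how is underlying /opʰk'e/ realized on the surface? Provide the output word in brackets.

[okʰk'e]

The Node γ node dominates the terminals [dorsal], [back], [high], [labial].
After delinking /pʰ/'s Node γ and linking /k'/'s, the affected terminals become [+dorsal], [+back], [+high], [−labial]; [spread glottis], [voice], [constricted glottis], … (outside Node γ) are retained from /pʰ/.
This feature bundle is that of [kʰ], so /opʰk'e/ surfaces as [okʰk'e].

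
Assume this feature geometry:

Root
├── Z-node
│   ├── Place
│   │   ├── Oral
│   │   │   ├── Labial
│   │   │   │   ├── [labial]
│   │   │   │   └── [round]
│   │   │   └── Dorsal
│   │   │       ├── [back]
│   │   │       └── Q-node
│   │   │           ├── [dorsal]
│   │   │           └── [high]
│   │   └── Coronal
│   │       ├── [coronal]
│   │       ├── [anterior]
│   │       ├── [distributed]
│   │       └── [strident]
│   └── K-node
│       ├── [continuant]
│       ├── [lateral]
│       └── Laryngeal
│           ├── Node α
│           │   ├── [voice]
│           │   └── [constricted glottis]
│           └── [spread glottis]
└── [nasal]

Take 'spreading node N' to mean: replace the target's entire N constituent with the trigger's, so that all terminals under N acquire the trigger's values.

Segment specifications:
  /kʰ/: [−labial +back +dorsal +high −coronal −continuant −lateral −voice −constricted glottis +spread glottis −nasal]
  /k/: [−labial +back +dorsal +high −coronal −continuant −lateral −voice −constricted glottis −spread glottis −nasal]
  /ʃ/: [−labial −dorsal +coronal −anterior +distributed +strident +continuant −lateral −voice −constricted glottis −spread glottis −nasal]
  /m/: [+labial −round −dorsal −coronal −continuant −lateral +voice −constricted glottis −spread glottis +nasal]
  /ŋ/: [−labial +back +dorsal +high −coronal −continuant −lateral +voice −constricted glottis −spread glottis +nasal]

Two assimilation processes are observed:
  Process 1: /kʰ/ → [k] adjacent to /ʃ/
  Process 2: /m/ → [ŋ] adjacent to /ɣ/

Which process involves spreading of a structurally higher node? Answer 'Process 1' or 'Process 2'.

Process 2

Process 1: the feature that changes is [spread glottis]; the minimal node is [spread glottis] (depth 4).
In Process 2, [labial], [round], [dorsal], [high], [back] change, so the minimal spreading node is Oral at depth 3.
Oral is closer to Root than [spread glottis], so Process 2 spreads the higher node.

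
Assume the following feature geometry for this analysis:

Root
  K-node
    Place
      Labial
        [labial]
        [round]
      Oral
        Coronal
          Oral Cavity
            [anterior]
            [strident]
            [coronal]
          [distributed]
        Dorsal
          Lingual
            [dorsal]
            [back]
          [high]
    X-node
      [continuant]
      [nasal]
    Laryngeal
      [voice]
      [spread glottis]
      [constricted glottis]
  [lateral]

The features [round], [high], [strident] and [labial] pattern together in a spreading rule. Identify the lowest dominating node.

[round] is immediately dominated by Labial.
[high] is immediately dominated by Dorsal.
[strident] is immediately dominated by Oral Cavity.
[labial] is immediately dominated by Labial.
Place is the lowest common ancestor — every listed feature sits under it, and no single subconstituent of Place covers them all.

Place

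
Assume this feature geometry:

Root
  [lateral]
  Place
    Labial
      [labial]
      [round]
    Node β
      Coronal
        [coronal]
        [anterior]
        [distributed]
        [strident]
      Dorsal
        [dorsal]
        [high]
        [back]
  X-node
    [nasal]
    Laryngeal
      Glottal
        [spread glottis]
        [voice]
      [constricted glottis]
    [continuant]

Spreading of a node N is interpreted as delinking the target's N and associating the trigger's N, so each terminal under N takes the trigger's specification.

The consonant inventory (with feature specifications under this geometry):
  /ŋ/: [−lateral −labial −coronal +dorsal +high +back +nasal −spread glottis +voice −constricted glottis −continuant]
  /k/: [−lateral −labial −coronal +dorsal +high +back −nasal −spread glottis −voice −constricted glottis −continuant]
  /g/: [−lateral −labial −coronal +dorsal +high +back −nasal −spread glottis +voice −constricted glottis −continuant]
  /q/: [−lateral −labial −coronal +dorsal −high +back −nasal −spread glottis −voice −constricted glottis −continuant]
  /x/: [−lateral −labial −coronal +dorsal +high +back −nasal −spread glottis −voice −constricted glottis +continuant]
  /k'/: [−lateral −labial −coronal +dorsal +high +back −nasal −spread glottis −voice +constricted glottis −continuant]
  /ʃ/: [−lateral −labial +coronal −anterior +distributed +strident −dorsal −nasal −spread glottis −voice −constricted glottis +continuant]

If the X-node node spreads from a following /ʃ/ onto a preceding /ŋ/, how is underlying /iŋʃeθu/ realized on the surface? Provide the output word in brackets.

The X-node node dominates the terminals [nasal], [spread glottis], [voice], [constricted glottis], [continuant].
Spreading X-node from /ʃ/ onto /ŋ/ replaces those values with /ʃ/'s: [−nasal], [−spread glottis], [−voice], [−constricted glottis], [+continuant]. Features outside X-node ([lateral], [labial], [coronal], …) stay as in /ŋ/.
Among the inventory, only /x/ has exactly this specification, giving the surface form [ixʃeθu].

[ixʃeθu]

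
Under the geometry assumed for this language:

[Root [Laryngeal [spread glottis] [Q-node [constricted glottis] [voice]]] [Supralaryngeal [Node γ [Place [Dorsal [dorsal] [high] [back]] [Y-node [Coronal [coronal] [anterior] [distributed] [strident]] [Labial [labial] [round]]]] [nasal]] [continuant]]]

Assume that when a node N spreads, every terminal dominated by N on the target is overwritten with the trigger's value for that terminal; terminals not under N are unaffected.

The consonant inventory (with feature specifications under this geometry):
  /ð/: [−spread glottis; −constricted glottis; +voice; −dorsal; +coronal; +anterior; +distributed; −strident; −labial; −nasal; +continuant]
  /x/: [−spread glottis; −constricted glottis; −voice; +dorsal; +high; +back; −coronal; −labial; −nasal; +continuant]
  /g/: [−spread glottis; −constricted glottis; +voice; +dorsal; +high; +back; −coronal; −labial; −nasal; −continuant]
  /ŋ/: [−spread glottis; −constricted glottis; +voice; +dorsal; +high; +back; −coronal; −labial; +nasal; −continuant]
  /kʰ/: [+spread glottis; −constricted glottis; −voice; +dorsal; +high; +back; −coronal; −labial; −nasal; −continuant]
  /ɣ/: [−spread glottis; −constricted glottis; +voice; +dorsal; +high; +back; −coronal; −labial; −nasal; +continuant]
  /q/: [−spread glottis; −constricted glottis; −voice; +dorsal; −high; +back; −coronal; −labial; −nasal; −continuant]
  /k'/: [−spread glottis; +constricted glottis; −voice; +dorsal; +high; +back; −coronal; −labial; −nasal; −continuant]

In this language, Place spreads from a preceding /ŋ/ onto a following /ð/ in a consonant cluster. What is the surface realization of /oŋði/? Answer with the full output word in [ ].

Place immediately or transitively dominates [dorsal], [high], [back], [coronal], [anterior], [distributed], [strident], [labial], [round].
After delinking /ð/'s Place and linking /ŋ/'s, the affected terminals become [+dorsal], [+high], [+back], [−coronal], [−labial]; [spread glottis], [constricted glottis], [voice], … (outside Place) are retained from /ð/.
The resulting bundle matches /ɣ/ in the inventory; substituting it for /ð/ gives [oŋɣi].

[oŋɣi]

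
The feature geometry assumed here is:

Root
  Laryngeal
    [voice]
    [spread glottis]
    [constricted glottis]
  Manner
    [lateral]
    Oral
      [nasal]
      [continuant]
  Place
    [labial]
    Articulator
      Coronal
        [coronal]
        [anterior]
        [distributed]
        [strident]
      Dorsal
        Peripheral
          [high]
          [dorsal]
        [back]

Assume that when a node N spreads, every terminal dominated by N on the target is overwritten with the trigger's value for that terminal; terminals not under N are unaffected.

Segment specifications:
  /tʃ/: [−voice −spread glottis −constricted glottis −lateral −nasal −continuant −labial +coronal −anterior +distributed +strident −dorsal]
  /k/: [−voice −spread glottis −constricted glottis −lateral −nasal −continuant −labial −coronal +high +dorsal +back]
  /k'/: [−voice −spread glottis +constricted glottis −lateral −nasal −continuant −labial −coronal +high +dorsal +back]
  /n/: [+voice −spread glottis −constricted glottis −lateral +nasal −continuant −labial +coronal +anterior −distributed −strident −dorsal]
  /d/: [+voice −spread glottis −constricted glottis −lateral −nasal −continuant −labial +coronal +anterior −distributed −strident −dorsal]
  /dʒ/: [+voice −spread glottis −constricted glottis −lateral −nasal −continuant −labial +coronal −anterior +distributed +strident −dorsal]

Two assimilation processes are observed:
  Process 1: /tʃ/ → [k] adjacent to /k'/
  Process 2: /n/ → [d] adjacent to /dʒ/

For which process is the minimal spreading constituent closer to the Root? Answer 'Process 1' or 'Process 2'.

Process 1: the features that change are [coronal], [anterior], [distributed], [strident], [dorsal], [high], [back]; the minimal node is Articulator (depth 2).
Process 2 alters [nasal]; the lowest dominating node is [nasal] (depth 3 from Root).
Articulator (depth 2) sits above [nasal] (depth 3), making Process 1 the one with the higher spreading node.

Process 1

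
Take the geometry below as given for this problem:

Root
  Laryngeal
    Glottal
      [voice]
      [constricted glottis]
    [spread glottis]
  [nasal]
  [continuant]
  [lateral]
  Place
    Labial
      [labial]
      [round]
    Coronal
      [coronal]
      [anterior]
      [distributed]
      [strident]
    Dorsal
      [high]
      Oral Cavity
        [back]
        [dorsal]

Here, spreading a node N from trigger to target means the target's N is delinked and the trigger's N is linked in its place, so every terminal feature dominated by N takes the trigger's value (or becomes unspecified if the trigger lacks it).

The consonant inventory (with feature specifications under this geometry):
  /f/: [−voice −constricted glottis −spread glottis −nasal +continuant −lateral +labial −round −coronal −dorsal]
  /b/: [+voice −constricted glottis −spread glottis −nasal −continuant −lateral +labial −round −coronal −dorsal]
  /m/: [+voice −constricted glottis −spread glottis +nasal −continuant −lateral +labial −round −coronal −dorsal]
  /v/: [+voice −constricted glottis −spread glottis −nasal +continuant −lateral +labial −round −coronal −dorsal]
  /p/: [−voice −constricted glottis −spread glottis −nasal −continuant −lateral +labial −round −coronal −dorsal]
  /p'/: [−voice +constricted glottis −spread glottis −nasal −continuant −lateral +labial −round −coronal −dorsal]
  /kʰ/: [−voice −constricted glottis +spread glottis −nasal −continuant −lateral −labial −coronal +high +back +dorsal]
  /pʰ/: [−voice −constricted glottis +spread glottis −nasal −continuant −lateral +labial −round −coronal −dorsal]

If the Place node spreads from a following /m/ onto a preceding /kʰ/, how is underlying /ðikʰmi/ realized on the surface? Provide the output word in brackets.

The Place node dominates the terminals [labial], [round], [coronal], [anterior], [distributed], [strident], [high], [back], [dorsal].
Spreading Place from /m/ onto /kʰ/ replaces those values with /m/'s: [+labial], [−round], [−coronal], [−dorsal]. Features outside Place ([voice], [constricted glottis], [spread glottis], …) stay as in /kʰ/.
The resulting bundle matches /pʰ/ in the inventory; substituting it for /kʰ/ gives [ðipʰmi].

[ðipʰmi]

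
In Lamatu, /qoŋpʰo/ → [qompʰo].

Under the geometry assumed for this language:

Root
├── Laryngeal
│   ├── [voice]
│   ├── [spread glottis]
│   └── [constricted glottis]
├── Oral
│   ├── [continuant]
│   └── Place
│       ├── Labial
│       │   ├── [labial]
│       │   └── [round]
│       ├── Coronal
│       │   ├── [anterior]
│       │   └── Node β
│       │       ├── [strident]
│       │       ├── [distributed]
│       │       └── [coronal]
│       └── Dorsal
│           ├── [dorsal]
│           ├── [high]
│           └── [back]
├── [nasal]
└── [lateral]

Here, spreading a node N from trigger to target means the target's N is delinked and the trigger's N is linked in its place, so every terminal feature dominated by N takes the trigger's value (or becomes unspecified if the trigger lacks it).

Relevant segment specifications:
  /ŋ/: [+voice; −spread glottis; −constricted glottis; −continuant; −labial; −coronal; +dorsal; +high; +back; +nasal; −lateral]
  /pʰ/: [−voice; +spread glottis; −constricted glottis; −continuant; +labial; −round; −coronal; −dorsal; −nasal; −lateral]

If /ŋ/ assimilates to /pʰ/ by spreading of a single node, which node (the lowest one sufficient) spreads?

Place

Comparing /ŋ/ with its surface form [m], the features that change are [labial], [round], [dorsal], [high], [back].
In this geometry the lowest node dominating all of them is Place: every daughter of Place dominates only a proper subset, so no lower node suffices.
Delinking /ŋ/'s Place and associating /pʰ/'s Place gives precisely the feature bundle of [m].
Features on which the two segments disagree outside Place, such as [voice], [spread glottis], are unchanged — nothing dominating them spread, and Place is the minimal sufficient constituent.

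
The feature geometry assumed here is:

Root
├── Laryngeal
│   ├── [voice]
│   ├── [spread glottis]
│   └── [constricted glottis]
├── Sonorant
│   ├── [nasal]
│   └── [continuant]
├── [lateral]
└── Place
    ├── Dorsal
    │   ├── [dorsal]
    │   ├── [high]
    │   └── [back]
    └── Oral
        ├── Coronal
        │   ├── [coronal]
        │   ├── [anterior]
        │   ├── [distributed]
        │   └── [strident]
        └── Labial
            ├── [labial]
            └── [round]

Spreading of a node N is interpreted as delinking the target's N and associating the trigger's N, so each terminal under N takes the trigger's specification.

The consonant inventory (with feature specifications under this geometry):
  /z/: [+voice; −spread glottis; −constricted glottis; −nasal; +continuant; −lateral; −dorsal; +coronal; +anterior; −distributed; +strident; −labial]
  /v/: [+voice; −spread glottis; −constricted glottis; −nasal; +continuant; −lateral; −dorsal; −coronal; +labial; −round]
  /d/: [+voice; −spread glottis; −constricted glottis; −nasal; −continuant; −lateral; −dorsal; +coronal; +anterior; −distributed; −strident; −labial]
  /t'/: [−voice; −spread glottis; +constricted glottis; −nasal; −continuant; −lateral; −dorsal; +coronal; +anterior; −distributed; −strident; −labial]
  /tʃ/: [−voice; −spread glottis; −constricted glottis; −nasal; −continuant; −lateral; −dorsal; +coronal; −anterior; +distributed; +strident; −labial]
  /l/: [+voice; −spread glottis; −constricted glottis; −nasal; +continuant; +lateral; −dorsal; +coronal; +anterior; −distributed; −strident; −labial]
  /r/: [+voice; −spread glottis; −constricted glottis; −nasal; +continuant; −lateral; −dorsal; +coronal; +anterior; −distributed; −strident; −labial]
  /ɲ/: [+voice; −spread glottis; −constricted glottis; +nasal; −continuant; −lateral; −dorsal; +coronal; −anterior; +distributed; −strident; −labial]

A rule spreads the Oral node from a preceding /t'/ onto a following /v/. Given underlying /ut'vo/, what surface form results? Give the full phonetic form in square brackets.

[ut'ro]

Oral immediately or transitively dominates [coronal], [anterior], [distributed], [strident], [labial], [round].
After delinking /v/'s Oral and linking /t'/'s, the affected terminals become [+coronal], [+anterior], [−distributed], [−strident], [−labial]; [voice], [spread glottis], [constricted glottis], … (outside Oral) are retained from /v/.
Among the inventory, only /r/ has exactly this specification, giving the surface form [ut'ro].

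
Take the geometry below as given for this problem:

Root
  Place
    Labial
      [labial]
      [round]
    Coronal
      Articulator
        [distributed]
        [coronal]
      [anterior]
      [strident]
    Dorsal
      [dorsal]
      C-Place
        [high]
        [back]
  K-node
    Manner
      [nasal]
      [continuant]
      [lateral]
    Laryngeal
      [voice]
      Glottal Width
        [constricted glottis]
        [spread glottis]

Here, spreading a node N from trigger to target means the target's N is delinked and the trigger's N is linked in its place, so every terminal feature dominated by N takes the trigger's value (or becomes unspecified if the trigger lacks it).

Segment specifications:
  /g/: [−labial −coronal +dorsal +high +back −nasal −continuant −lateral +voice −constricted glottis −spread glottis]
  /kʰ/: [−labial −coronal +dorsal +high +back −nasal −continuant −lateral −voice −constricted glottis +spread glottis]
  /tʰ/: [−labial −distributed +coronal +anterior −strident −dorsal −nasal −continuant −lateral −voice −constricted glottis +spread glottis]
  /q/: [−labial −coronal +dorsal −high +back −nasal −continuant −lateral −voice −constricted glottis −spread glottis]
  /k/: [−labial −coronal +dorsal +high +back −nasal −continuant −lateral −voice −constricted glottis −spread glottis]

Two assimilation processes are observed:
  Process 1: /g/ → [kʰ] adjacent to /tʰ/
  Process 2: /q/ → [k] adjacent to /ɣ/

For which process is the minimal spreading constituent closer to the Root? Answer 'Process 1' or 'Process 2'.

Process 1

Process 1: the features that change are [voice], [spread glottis]; the minimal node is Laryngeal (depth 2).
Process 2 alters [high]; the lowest dominating node is [high] (depth 4 from Root).
Laryngeal is closer to Root than [high], so Process 1 spreads the higher node.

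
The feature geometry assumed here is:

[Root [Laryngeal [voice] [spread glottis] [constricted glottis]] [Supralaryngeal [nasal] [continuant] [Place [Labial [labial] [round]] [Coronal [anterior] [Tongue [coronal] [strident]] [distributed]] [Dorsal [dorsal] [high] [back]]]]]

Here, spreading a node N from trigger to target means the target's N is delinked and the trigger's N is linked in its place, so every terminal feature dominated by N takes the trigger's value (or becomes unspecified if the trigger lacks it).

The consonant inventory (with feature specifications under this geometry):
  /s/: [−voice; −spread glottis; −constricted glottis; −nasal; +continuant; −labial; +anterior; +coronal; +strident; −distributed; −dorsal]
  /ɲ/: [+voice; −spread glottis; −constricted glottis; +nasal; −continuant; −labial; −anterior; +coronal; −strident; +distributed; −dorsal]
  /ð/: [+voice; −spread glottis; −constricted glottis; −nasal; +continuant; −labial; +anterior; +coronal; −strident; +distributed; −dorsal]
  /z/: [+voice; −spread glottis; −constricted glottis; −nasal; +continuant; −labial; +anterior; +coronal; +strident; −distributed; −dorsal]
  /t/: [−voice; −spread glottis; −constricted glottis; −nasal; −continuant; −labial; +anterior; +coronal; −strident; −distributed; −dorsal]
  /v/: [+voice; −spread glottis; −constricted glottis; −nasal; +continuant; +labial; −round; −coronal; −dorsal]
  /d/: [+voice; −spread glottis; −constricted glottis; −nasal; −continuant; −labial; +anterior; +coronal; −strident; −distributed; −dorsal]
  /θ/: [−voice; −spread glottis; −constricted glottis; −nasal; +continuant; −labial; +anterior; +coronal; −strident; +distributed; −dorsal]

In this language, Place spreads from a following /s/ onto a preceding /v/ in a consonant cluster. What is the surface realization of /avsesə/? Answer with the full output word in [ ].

The Place node dominates the terminals [labial], [round], [anterior], [coronal], [strident], [distributed], [dorsal], [high], [back].
The target acquires /s/'s values for everything under Place — [−labial], [+anterior], [+coronal], [+strident], [−distributed], [−dorsal] — while keeping its own [voice], [spread glottis], [constricted glottis], ….
This feature bundle is that of [z], so /avsesə/ surfaces as [azsesə].

[azsesə]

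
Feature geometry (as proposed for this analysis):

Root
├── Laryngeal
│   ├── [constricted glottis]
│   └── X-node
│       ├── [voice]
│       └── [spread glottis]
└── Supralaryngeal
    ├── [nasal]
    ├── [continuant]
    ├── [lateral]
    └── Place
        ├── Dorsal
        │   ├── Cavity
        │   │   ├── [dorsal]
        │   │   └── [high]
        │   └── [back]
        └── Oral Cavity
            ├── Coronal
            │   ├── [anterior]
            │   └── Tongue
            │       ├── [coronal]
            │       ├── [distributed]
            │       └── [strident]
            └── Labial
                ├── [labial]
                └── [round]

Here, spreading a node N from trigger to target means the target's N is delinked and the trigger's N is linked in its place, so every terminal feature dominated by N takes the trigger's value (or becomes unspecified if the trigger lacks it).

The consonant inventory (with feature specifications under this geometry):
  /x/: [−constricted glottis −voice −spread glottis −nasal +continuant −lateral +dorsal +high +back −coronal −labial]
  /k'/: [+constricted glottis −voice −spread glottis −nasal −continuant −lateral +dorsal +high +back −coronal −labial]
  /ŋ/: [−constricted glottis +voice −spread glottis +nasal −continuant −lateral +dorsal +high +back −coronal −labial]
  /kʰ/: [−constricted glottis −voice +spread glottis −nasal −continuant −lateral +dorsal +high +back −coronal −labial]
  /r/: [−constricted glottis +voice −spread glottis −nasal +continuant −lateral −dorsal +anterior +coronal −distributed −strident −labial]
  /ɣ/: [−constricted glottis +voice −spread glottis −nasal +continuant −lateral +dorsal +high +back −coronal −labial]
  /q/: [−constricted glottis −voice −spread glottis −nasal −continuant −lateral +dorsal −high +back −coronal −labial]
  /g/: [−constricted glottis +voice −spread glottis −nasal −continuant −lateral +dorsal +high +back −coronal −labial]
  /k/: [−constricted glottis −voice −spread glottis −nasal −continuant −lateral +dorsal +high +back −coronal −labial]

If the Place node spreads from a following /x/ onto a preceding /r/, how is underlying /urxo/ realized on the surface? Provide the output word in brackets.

Place immediately or transitively dominates [dorsal], [high], [back], [anterior], [coronal], [distributed], [strident], [labial], [round].
The target acquires /x/'s values for everything under Place — [+dorsal], [+high], [+back], [−coronal], [−labial] — while keeping its own [constricted glottis], [voice], [spread glottis], ….
This feature bundle is that of [ɣ], so /urxo/ surfaces as [uɣxo].

[uɣxo]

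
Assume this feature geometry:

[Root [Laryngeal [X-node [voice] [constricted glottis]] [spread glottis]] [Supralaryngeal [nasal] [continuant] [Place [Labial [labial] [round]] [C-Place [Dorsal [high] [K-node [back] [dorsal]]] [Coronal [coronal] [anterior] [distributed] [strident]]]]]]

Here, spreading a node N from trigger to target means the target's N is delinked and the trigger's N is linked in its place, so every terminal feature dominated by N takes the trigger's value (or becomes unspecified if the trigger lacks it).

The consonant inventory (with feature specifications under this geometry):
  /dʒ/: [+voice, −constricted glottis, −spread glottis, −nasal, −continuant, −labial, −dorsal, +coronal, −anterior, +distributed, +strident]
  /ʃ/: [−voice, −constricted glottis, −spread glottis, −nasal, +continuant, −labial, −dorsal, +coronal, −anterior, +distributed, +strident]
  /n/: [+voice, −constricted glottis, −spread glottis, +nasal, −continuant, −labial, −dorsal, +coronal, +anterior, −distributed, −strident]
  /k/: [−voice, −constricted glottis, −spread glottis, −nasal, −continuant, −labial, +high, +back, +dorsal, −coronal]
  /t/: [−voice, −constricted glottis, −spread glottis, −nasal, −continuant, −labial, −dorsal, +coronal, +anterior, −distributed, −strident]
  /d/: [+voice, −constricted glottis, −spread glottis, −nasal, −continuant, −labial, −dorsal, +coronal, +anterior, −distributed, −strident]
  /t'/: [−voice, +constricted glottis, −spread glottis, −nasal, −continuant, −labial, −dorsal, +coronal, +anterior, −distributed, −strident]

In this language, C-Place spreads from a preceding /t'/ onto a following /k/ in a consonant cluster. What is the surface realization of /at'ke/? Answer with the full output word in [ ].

[at'te]

The C-Place node dominates the terminals [high], [back], [dorsal], [coronal], [anterior], [distributed], [strident].
Spreading C-Place from /t'/ onto /k/ replaces those values with /t'/'s: [−dorsal], [+coronal], [+anterior], [−distributed], [−strident]. Features outside C-Place ([voice], [constricted glottis], [spread glottis], …) stay as in /k/.
Among the inventory, only /t/ has exactly this specification, giving the surface form [at'te].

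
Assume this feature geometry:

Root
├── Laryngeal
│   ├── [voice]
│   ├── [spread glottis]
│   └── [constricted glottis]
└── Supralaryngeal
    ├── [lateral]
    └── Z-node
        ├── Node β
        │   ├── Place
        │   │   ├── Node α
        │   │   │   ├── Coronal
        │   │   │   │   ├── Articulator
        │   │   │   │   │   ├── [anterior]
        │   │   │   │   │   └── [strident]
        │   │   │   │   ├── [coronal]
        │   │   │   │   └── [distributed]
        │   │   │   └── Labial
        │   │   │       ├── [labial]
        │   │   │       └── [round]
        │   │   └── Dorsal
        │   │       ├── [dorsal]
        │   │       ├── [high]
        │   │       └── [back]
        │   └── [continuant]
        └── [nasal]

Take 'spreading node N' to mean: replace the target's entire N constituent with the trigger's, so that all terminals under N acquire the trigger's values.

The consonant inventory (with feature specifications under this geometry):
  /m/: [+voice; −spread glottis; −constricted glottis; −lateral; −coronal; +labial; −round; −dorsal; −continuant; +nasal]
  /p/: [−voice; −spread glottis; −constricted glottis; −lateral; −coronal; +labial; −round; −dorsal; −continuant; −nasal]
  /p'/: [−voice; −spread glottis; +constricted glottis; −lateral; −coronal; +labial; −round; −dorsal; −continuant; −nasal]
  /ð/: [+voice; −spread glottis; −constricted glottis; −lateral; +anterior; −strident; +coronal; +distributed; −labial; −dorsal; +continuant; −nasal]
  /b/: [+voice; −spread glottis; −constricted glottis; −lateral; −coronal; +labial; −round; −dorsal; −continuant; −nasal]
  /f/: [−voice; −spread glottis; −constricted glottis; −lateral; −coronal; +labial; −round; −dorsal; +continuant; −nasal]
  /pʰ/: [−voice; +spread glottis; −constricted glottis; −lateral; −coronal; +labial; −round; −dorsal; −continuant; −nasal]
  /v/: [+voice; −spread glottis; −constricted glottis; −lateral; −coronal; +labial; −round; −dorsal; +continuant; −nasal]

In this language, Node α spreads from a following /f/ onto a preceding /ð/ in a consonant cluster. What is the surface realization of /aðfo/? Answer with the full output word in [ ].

The Node α node dominates the terminals [anterior], [strident], [coronal], [distributed], [labial], [round].
After delinking /ð/'s Node α and linking /f/'s, the affected terminals become [−coronal], [+labial], [−round]; [voice], [spread glottis], [constricted glottis], … (outside Node α) are retained from /ð/.
This feature bundle is that of [v], so /aðfo/ surfaces as [avfo].

[avfo]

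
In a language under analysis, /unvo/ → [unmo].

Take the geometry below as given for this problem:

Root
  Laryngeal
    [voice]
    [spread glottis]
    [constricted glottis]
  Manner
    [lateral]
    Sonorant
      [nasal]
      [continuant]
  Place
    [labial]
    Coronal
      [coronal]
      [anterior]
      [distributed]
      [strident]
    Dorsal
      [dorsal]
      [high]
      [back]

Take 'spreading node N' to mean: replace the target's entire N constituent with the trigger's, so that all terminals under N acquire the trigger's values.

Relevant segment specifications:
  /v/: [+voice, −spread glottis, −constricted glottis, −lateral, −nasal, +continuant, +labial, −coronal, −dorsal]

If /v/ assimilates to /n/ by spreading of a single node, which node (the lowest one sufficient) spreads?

Sonorant

Comparing /v/ with its surface form [m], the features that change are [nasal], [continuant].
The smallest constituent containing every changed terminal is Sonorant — each of its daughters lacks at least one of the affected features.
Spreading Sonorant from /n/ overwrites each of those terminals with /n/'s values, yielding exactly [m].
Features on which the two segments disagree outside Sonorant, such as [coronal], [labial], are unchanged — nothing dominating them spread, and Sonorant is the minimal sufficient constituent.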